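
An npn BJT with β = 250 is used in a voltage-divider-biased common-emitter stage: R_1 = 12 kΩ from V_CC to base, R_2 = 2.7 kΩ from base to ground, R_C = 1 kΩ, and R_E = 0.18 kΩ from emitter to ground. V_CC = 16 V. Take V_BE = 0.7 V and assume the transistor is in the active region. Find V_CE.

V_CE ≈ 2.1 V

Thevenize the base divider: V_Th = V_CC·R_2/(R_1+R_2) = 16×2.7/14.7 = 2.94 V, R_Th = R_1‖R_2 = 2.2 kΩ.
Base-emitter loop: V_Th = I_B·R_Th + V_BE + (β+1)I_B·R_E, so I_B = (2.94 − 0.7) / (2.2 + 251×0.18) = 0.0472 mA.
I_C = β·I_B = 250×0.0472 = 11.8 mA, and I_E = (β+1)I_B = 11.9 mA.
V_CE = V_CC − I_C·R_C − I_E·R_E = 16 − 11.8×1 − 11.9×0.18 = 2.05 V.
V_CE = 2.05 V > 0.2 V confirms active-region operation.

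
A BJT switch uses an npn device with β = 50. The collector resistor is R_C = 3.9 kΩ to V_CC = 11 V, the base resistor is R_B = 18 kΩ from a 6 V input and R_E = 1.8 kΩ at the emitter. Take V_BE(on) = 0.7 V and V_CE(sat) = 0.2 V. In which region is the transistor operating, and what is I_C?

saturation; I_C ≈ 1.9 mA

Assume active: I_B = (6 − 0.7)/(18 + 51×1.8) = 0.0483 mA, I_C = β·I_B = 2.41 mA.
Then V_CE = 11 − 2.41×3.9 − 2.46×1.8 = -2.84 V < 0.2 V — the active assumption fails.
Re-solve with V_CE = 0.2 V. KCL at the emitter: V_E/R_E = (V_BB−0.7−V_E)/R_B + (V_CC−0.2−V_E)/R_C, giving V_E = 3.53 V.
I_C = (V_CC − 0.2 − V_E)/R_C = (10.8 − 3.53)/3.9 = 1.86 mA.
Check: I_B = (5.3 − 3.53)/18 = 0.0982 mA, and β·I_B = 4.91 mA > I_C, confirming saturation.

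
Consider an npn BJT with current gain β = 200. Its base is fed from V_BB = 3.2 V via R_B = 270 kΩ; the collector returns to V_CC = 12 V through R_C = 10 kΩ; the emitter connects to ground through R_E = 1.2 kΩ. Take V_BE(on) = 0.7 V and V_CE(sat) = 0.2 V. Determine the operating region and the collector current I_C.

Assume active. Base-emitter loop: I_B = (V_BB − V_BE)/(R_B + (β+1)R_E) = (3.2 − 0.7)/(270 + 201×1.2) = 0.00489 mA.
I_C = β·I_B = 200×0.00489 = 0.978 mA.
V_CE = V_CC − I_C·R_C − I_E·R_E = 12 − 0.978×10 − 0.983×1.2 = 1.04 V > V_CE(sat), so the active-region assumption holds.

active; I_C ≈ 0.98 mA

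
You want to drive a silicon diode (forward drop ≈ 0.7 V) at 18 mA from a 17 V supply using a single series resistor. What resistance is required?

R ≈ 0.91 kΩ

The resistor drops V_S − V_D = 17 − 0.7 = 16.3 V at 18 mA.
R = 16.3 V / 18 mA = 0.906 kΩ.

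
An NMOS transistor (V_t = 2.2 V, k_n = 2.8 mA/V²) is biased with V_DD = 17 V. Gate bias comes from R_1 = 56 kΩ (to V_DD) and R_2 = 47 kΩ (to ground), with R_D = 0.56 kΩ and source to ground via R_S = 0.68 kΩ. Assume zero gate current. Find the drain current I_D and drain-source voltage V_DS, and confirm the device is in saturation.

I_D ≈ 5.3 mA, V_DS ≈ 10 V

V_G = V_DD·R_2/(R_1+R_2) = 17×47/103 = 7.76 V.
Assume saturation: I_D = (k_n/2)(V_GS − V_t)² with V_GS = V_G − I_D·R_S = 7.76 − 0.68·I_D.
Substituting gives 0.647·I_D² − 11.6·I_D + 43.2 = 0, with roots I_D = 5.31 or 12.6 mA.
The root I_D = 12.6 mA gives V_GS = -0.798 V ≤ V_t, so take I_D = 5.31 mA.
Then V_GS = 4.15 V and V_DS = V_DD − I_D(R_D+R_S) = 17 − 5.31×1.24 = 10.4 V.
Saturation requires V_DS ≥ V_GS − V_t = 1.95 V; 10.4 ≥ 1.95 ✓.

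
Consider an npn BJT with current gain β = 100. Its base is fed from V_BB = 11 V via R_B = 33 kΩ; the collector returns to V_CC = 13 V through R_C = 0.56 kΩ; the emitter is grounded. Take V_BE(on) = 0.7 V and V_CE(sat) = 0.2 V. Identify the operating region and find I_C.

Assume active: I_B = (11 − 0.7)/33 = 0.312 mA, giving I_C = β·I_B = 31.2 mA.
But then V_CE = 13 − 31.2×0.56 = -4.48 V < V_CE(sat) = 0.2 V — impossible in the active region.
So the transistor is saturated. With V_CE = 0.2 V, I_C = (V_CC − 0.2)/R_C = 12.8/0.56 = 22.9 mA.
Check: β·I_B = 31.2 mA > I_C = 22.9 mA, confirming saturation.

saturation; I_C ≈ 23 mA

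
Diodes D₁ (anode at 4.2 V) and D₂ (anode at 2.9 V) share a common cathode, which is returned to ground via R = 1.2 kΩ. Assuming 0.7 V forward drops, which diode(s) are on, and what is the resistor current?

Only D₁ conducts; I_R ≈ 2.9 mA

Assume both conduct. Then node N would need to be at both 4.2−0.7 = 3.5 V and 2.9−0.7 = 2.2 V, which is impossible.
Assume only D₁ conducts: V_N = 4.2 − 0.7 = 3.5 V, so I_R = 3.5/1.2 = 2.92 mA.
Check D₂: its anode-to-cathode voltage is 2.9 − 3.5 = -0.6 V < 0.7 V, so it is off. The assumption is consistent.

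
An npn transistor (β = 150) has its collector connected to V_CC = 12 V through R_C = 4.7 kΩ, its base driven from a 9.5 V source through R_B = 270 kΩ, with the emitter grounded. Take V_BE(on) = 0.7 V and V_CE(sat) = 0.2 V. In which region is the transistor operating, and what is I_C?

saturation; I_C ≈ 2.5 mA

Assume active: I_B = (9.5 − 0.7)/270 = 0.0326 mA, giving I_C = β·I_B = 4.89 mA.
But then V_CE = 12 − 4.89×4.7 = -11 V < V_CE(sat) = 0.2 V — impossible in the active region.
So the transistor is saturated. With V_CE = 0.2 V, I_C = (V_CC − 0.2)/R_C = 11.8/4.7 = 2.51 mA.
Check: β·I_B = 4.89 mA > I_C = 2.51 mA, confirming saturation.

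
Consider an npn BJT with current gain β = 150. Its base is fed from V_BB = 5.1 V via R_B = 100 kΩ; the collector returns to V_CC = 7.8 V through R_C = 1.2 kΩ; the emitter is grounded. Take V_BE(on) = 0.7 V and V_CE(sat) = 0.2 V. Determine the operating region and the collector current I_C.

saturation; I_C ≈ 6.3 mA

Assume active: I_B = (5.1 − 0.7)/100 = 0.044 mA, giving I_C = β·I_B = 6.6 mA.
But then V_CE = 7.8 − 6.6×1.2 = -0.12 V < V_CE(sat) = 0.2 V — impossible in the active region.
So the transistor is saturated. With V_CE = 0.2 V, I_C = (V_CC − 0.2)/R_C = 7.6/1.2 = 6.33 mA.
Check: β·I_B = 6.6 mA > I_C = 6.33 mA, confirming saturation.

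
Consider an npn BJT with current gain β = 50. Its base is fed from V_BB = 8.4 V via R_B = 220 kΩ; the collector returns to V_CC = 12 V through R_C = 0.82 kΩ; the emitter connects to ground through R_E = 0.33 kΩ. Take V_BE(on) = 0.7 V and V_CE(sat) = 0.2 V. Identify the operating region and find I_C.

active; I_C ≈ 1.6 mA

Assume active. Base-emitter loop: I_B = (V_BB − V_BE)/(R_B + (β+1)R_E) = (8.4 − 0.7)/(220 + 51×0.33) = 0.0325 mA.
I_C = β·I_B = 50×0.0325 = 1.63 mA.
V_CE = V_CC − I_C·R_C − I_E·R_E = 12 − 1.63×0.82 − 1.66×0.33 = 10.1 V > V_CE(sat), so the active-region assumption holds.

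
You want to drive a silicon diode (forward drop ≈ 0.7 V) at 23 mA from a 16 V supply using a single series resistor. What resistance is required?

R ≈ 0.67 kΩ

The resistor drops V_S − V_D = 16 − 0.7 = 15.3 V at 23 mA.
R = 15.3 V / 23 mA = 0.665 kΩ.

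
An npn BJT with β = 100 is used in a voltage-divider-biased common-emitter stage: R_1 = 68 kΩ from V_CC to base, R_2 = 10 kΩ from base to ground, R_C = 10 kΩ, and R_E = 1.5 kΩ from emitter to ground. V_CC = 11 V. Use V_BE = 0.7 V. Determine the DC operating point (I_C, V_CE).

Thevenize the base divider: V_Th = V_CC·R_2/(R_1+R_2) = 11×10/78 = 1.41 V, R_Th = R_1‖R_2 = 8.72 kΩ.
Base-emitter loop: V_Th = I_B·R_Th + V_BE + (β+1)I_B·R_E, so I_B = (1.41 − 0.7) / (8.72 + 101×1.5) = 0.00443 mA.
I_C = β·I_B = 100×0.00443 = 0.443 mA, and I_E = (β+1)I_B = 0.448 mA.
V_CE = V_CC − I_C·R_C − I_E·R_E = 11 − 0.443×10 − 0.448×1.5 = 5.9 V.
V_CE = 5.9 V > 0.2 V confirms active-region operation.

I_C ≈ 0.44 mA, V_CE ≈ 5.9 V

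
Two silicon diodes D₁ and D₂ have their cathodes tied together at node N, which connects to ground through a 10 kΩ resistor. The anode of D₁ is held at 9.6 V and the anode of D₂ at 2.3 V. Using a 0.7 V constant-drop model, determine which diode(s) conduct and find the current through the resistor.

Only D₁ conducts; I_R ≈ 0.89 mA

Assume both conduct. Then node N would need to be at both 9.6−0.7 = 8.9 V and 2.3−0.7 = 1.6 V, which is impossible.
Assume only D₁ conducts: V_N = 9.6 − 0.7 = 8.9 V, so I_R = 8.9/10 = 0.89 mA.
Check D₂: its anode-to-cathode voltage is 2.3 − 8.9 = -6.6 V < 0.7 V, so it is off. The assumption is consistent.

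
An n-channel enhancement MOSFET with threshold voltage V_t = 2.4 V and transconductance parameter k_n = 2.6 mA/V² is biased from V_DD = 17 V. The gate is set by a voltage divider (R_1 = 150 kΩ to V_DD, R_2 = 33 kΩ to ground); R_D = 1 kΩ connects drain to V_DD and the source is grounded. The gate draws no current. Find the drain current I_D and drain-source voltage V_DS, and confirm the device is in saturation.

I_D ≈ 0.58 mA, V_DS ≈ 16 V

V_G = V_DD·R_2/(R_1+R_2) = 17×33/183 = 3.07 V. With the source grounded, V_GS = V_G = 3.07 V.
Assume saturation: I_D = (k_n/2)(V_GS − V_t)² = (2.6/2)×(3.07 − 2.4)² = 1.3×0.666² = 0.576 mA.
V_DS = V_DD − I_D·R_D = 17 − 0.576×1 = 16.4 V.
Saturation requires V_DS ≥ V_GS − V_t = 0.666 V; 16.4 ≥ 0.666 ✓.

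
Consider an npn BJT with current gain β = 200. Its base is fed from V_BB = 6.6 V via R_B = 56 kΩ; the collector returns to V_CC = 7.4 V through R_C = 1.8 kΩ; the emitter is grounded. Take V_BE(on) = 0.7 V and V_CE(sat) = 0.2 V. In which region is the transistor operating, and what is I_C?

saturation; I_C ≈ 4 mA

Assume active: I_B = (6.6 − 0.7)/56 = 0.105 mA, giving I_C = β·I_B = 21.1 mA.
But then V_CE = 7.4 − 21.1×1.8 = -30.5 V < V_CE(sat) = 0.2 V — impossible in the active region.
So the transistor is saturated. With V_CE = 0.2 V, I_C = (V_CC − 0.2)/R_C = 7.2/1.8 = 4 mA.
Check: β·I_B = 21.1 mA > I_C = 4 mA, confirming saturation.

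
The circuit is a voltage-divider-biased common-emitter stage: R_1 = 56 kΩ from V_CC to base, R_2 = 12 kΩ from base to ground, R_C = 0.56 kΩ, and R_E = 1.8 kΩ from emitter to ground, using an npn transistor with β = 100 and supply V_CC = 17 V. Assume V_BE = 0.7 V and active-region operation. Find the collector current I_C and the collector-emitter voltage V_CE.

Thevenize the base divider: V_Th = V_CC·R_2/(R_1+R_2) = 17×12/68 = 3 V, R_Th = R_1‖R_2 = 9.88 kΩ.
Base-emitter loop: V_Th = I_B·R_Th + V_BE + (β+1)I_B·R_E, so I_B = (3 − 0.7) / (9.88 + 101×1.8) = 0.012 mA.
I_C = β·I_B = 100×0.012 = 1.2 mA, and I_E = (β+1)I_B = 1.21 mA.
V_CE = V_CC − I_C·R_C − I_E·R_E = 17 − 1.2×0.56 − 1.21×1.8 = 14.1 V.
V_CE = 14.1 V > 0.2 V confirms active-region operation.

I_C ≈ 1.2 mA, V_CE ≈ 14 V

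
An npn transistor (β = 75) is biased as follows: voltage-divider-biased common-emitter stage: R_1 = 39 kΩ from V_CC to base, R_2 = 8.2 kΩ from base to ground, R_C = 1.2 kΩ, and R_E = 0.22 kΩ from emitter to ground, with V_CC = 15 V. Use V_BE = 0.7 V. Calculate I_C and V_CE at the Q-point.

Thevenize the base divider: V_Th = V_CC·R_2/(R_1+R_2) = 15×8.2/47.2 = 2.61 V, R_Th = R_1‖R_2 = 6.78 kΩ.
Base-emitter loop: V_Th = I_B·R_Th + V_BE + (β+1)I_B·R_E, so I_B = (2.61 − 0.7) / (6.78 + 76×0.22) = 0.0811 mA.
I_C = β·I_B = 75×0.0811 = 6.08 mA, and I_E = (β+1)I_B = 6.17 mA.
V_CE = V_CC − I_C·R_C − I_E·R_E = 15 − 6.08×1.2 − 6.17×0.22 = 6.34 V.
V_CE = 6.34 V > 0.2 V confirms active-region operation.

I_C ≈ 6.1 mA, V_CE ≈ 6.3 V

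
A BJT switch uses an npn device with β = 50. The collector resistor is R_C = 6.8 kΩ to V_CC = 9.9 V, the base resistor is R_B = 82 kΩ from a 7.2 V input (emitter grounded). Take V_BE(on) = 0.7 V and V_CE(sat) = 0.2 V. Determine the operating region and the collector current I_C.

saturation; I_C ≈ 1.4 mA

Assume active: I_B = (7.2 − 0.7)/82 = 0.0793 mA, giving I_C = β·I_B = 3.96 mA.
But then V_CE = 9.9 − 3.96×6.8 = -17.1 V < V_CE(sat) = 0.2 V — impossible in the active region.
So the transistor is saturated. With V_CE = 0.2 V, I_C = (V_CC − 0.2)/R_C = 9.7/6.8 = 1.43 mA.
Check: β·I_B = 3.96 mA > I_C = 1.43 mA, confirming saturation.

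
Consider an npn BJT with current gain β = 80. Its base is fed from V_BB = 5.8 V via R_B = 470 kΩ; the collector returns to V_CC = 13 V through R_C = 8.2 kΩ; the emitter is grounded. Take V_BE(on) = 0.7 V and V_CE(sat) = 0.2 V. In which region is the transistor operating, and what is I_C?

active; I_C ≈ 0.87 mA

Assume active. Base-emitter loop: I_B = (V_BB − V_BE)/R_B = (5.8 − 0.7)/470 = 0.0109 mA.
I_C = β·I_B = 80×0.0109 = 0.868 mA.
V_CE = V_CC − I_C·R_C = 13 − 0.868×8.2 = 5.88 V > V_CE(sat), so the active-region assumption holds.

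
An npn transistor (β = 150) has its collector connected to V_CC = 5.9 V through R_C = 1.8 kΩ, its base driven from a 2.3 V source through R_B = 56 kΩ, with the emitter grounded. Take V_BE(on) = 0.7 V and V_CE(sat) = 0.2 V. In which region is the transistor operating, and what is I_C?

Assume active: I_B = (2.3 − 0.7)/56 = 0.0286 mA, giving I_C = β·I_B = 4.29 mA.
But then V_CE = 5.9 − 4.29×1.8 = -1.81 V < V_CE(sat) = 0.2 V — impossible in the active region.
So the transistor is saturated. With V_CE = 0.2 V, I_C = (V_CC − 0.2)/R_C = 5.7/1.8 = 3.17 mA.
Check: β·I_B = 4.29 mA > I_C = 3.17 mA, confirming saturation.

saturation; I_C ≈ 3.2 mA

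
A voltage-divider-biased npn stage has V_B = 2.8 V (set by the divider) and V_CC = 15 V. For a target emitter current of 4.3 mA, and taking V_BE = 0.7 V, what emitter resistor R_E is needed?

R_E ≈ 0.49 kΩ

V_E = V_B − V_BE = 2.8 − 0.7 = 2.1 V.
R_E = V_E / I_E = 2.1 / 4.3 = 0.488 kΩ.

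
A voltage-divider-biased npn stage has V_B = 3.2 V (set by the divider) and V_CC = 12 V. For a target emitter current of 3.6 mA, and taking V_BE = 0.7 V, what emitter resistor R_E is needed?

V_E = V_B − V_BE = 3.2 − 0.7 = 2.5 V.
R_E = V_E / I_E = 2.5 / 3.6 = 0.694 kΩ.

R_E ≈ 0.69 kΩ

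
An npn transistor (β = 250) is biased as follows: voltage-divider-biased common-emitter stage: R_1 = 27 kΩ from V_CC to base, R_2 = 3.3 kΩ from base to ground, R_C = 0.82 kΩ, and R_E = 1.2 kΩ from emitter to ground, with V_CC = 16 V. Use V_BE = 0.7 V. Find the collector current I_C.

I_C ≈ 0.86 mA

Thevenize the base divider: V_Th = V_CC·R_2/(R_1+R_2) = 16×3.3/30.3 = 1.74 V, R_Th = R_1‖R_2 = 2.94 kΩ.
Base-emitter loop: V_Th = I_B·R_Th + V_BE + (β+1)I_B·R_E, so I_B = (1.74 − 0.7) / (2.94 + 251×1.2) = 0.00343 mA.
I_C = β·I_B = 250×0.00343 = 0.857 mA, and I_E = (β+1)I_B = 0.86 mA.
V_CE = V_CC − I_C·R_C − I_E·R_E = 16 − 0.857×0.82 − 0.86×1.2 = 14.3 V.
V_CE = 14.3 V > 0.2 V confirms active-region operation.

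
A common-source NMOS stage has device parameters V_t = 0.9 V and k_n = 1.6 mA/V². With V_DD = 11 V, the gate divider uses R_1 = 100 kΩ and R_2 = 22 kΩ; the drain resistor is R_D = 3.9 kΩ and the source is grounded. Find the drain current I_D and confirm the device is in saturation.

I_D ≈ 0.94 mA

V_G = V_DD·R_2/(R_1+R_2) = 11×22/122 = 1.98 V. With the source grounded, V_GS = V_G = 1.98 V.
Assume saturation: I_D = (k_n/2)(V_GS − V_t)² = (1.6/2)×(1.98 − 0.9)² = 0.8×1.08² = 0.939 mA.
V_DS = V_DD − I_D·R_D = 11 − 0.939×3.9 = 7.34 V.
Saturation requires V_DS ≥ V_GS − V_t = 1.08 V; 7.34 ≥ 1.08 ✓.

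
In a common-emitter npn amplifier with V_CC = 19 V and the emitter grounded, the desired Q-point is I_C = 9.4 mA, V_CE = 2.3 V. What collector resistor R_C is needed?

R_C ≈ 1.8 kΩ

Collector loop: V_CC = I_C·R_C + V_CE.
R_C = (V_CC − V_CE)/I_C = (19 − 2.3)/9.4 = 1.78 kΩ.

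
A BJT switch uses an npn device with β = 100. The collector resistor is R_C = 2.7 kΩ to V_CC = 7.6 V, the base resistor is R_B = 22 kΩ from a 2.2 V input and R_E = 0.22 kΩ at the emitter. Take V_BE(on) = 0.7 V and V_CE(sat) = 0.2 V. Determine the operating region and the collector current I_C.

saturation; I_C ≈ 2.5 mA

Assume active: I_B = (2.2 − 0.7)/(22 + 101×0.22) = 0.0339 mA, I_C = β·I_B = 3.39 mA.
Then V_CE = 7.6 − 3.39×2.7 − 3.43×0.22 = -2.31 V < 0.2 V — the active assumption fails.
Re-solve with V_CE = 0.2 V. KCL at the emitter: V_E/R_E = (V_BB−0.7−V_E)/R_B + (V_CC−0.2−V_E)/R_C, giving V_E = 0.566 V.
I_C = (V_CC − 0.2 − V_E)/R_C = (7.4 − 0.566)/2.7 = 2.53 mA.
Check: I_B = (1.5 − 0.566)/22 = 0.0424 mA, and β·I_B = 4.24 mA > I_C, confirming saturation.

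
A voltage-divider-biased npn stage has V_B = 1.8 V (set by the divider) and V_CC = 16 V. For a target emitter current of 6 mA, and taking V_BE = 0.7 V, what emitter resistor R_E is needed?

V_E = V_B − V_BE = 1.8 − 0.7 = 1.1 V.
R_E = V_E / I_E = 1.1 / 6 = 0.183 kΩ.

R_E ≈ 0.18 kΩ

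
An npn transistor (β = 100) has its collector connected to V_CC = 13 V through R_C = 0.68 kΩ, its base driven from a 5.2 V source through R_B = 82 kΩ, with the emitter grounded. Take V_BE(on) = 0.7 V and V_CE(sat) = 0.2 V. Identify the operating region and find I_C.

Assume active. Base-emitter loop: I_B = (V_BB − V_BE)/R_B = (5.2 − 0.7)/82 = 0.0549 mA.
I_C = β·I_B = 100×0.0549 = 5.49 mA.
V_CE = V_CC − I_C·R_C = 13 − 5.49×0.68 = 9.27 V > V_CE(sat), so the active-region assumption holds.

active; I_C ≈ 5.5 mA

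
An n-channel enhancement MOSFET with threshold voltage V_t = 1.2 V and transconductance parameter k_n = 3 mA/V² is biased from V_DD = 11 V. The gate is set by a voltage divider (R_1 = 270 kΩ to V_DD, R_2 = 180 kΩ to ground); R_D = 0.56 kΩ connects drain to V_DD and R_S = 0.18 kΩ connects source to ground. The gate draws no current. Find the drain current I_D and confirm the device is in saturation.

V_G = V_DD·R_2/(R_1+R_2) = 11×180/450 = 4.4 V.
Assume saturation: I_D = (k_n/2)(V_GS − V_t)² with V_GS = V_G − I_D·R_S = 4.4 − 0.18·I_D.
Substituting gives 0.0486·I_D² − 2.73·I_D + 15.4 = 0, with roots I_D = 6.35 or 49.8 mA.
The root I_D = 49.8 mA gives V_GS = -4.56 V ≤ V_t, so take I_D = 6.35 mA.
Then V_GS = 3.26 V and V_DS = V_DD − I_D(R_D+R_S) = 11 − 6.35×0.74 = 6.3 V.
Saturation requires V_DS ≥ V_GS − V_t = 2.06 V; 6.3 ≥ 2.06 ✓.

I_D ≈ 6.3 mA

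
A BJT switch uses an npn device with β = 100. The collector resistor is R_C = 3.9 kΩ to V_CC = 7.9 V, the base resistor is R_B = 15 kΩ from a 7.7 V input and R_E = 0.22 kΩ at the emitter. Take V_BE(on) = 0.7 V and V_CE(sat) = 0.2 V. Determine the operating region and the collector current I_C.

Assume active: I_B = (7.7 − 0.7)/(15 + 101×0.22) = 0.188 mA, I_C = β·I_B = 18.8 mA.
Then V_CE = 7.9 − 18.8×3.9 − 19×0.22 = -69.6 V < 0.2 V — the active assumption fails.
Re-solve with V_CE = 0.2 V. KCL at the emitter: V_E/R_E = (V_BB−0.7−V_E)/R_B + (V_CC−0.2−V_E)/R_C, giving V_E = 0.501 V.
I_C = (V_CC − 0.2 − V_E)/R_C = (7.7 − 0.501)/3.9 = 1.85 mA.
Check: I_B = (7 − 0.501)/15 = 0.433 mA, and β·I_B = 43.3 mA > I_C, confirming saturation.

saturation; I_C ≈ 1.8 mA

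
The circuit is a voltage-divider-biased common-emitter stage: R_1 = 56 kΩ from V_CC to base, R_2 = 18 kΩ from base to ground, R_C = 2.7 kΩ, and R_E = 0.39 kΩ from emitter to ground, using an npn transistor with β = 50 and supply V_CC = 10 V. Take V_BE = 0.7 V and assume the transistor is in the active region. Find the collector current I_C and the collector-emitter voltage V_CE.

Thevenize the base divider: V_Th = V_CC·R_2/(R_1+R_2) = 10×18/74 = 2.43 V, R_Th = R_1‖R_2 = 13.6 kΩ.
Base-emitter loop: V_Th = I_B·R_Th + V_BE + (β+1)I_B·R_E, so I_B = (2.43 − 0.7) / (13.6 + 51×0.39) = 0.0517 mA.
I_C = β·I_B = 50×0.0517 = 2.58 mA, and I_E = (β+1)I_B = 2.64 mA.
V_CE = V_CC − I_C·R_C − I_E·R_E = 10 − 2.58×2.7 − 2.64×0.39 = 1.99 V.
V_CE = 1.99 V > 0.2 V confirms active-region operation.

I_C ≈ 2.6 mA, V_CE ≈ 2 V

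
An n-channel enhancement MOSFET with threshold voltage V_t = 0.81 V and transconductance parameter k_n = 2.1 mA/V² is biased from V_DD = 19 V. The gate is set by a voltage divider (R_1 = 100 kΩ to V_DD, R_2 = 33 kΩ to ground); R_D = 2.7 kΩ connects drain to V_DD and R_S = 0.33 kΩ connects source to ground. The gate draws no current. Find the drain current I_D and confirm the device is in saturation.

I_D ≈ 5.1 mA

V_G = V_DD·R_2/(R_1+R_2) = 19×33/133 = 4.71 V.
Assume saturation: I_D = (k_n/2)(V_GS − V_t)² with V_GS = V_G − I_D·R_S = 4.71 − 0.33·I_D.
Substituting gives 0.114·I_D² − 3.71·I_D + 16 = 0, with roots I_D = 5.13 or 27.3 mA.
The root I_D = 27.3 mA gives V_GS = -4.29 V ≤ V_t, so take I_D = 5.13 mA.
Then V_GS = 3.02 V and V_DS = V_DD − I_D(R_D+R_S) = 19 − 5.13×3.03 = 3.45 V.
Saturation requires V_DS ≥ V_GS − V_t = 2.21 V; 3.45 ≥ 2.21 ✓.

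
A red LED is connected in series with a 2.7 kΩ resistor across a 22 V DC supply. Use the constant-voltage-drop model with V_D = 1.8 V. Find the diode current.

I ≈ 7.5 mA

KVL around the loop: 22 = V_D + I·R = 1.8 + I × 2.7 kΩ.
So I = (22 − 1.8) / 2.7 kΩ = 20.2 / 2.7 = 7.48 mA.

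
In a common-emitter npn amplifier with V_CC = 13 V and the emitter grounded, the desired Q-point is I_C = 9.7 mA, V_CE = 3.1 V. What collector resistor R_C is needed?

Collector loop: V_CC = I_C·R_C + V_CE.
R_C = (V_CC − V_CE)/I_C = (13 − 3.1)/9.7 = 1.02 kΩ.

R_C ≈ 1 kΩ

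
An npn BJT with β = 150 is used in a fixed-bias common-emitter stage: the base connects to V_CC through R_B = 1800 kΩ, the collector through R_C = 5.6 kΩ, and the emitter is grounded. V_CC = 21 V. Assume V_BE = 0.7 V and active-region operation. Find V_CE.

V_CE ≈ 12 V

Base loop: V_CC = I_B·R_B + V_BE, so I_B = (21 − 0.7)/1800 kΩ = 0.0113 mA.
In the active region I_C = β·I_B = 150 × 0.0113 = 1.69 mA.
Collector loop: V_CE = V_CC − I_C·R_C = 21 − 1.69×5.6 = 11.5 V.
Since V_CE = 11.5 V > V_CE(sat) ≈ 0.2 V, the transistor is in the active region as assumed.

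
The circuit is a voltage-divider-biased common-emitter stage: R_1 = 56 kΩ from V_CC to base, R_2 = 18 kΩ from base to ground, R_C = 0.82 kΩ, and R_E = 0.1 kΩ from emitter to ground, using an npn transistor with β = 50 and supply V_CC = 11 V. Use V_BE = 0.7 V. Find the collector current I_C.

I_C ≈ 5.3 mA

Thevenize the base divider: V_Th = V_CC·R_2/(R_1+R_2) = 11×18/74 = 2.68 V, R_Th = R_1‖R_2 = 13.6 kΩ.
Base-emitter loop: V_Th = I_B·R_Th + V_BE + (β+1)I_B·R_E, so I_B = (2.68 − 0.7) / (13.6 + 51×0.1) = 0.106 mA.
I_C = β·I_B = 50×0.106 = 5.28 mA, and I_E = (β+1)I_B = 5.38 mA.
V_CE = V_CC − I_C·R_C − I_E·R_E = 11 − 5.28×0.82 − 5.38×0.1 = 6.14 V.
V_CE = 6.14 V > 0.2 V confirms active-region operation.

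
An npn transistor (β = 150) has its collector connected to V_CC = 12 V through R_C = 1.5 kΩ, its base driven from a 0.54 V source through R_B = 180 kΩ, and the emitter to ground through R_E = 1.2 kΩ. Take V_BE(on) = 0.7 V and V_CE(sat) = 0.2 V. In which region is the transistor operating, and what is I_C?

cutoff; I_C ≈ 0

V_BB = 0.54 V ≤ V_BE(on) = 0.7 V, so the base-emitter junction is not forward biased.
The transistor is in cutoff: I_B = I_C = 0.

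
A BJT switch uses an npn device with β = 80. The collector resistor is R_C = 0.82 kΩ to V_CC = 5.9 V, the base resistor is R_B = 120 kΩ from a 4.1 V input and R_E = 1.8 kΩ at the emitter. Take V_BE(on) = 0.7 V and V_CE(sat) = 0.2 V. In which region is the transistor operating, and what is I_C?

active; I_C ≈ 1 mA

Assume active. Base-emitter loop: I_B = (V_BB − V_BE)/(R_B + (β+1)R_E) = (4.1 − 0.7)/(120 + 81×1.8) = 0.0128 mA.
I_C = β·I_B = 80×0.0128 = 1.02 mA.
V_CE = V_CC − I_C·R_C − I_E·R_E = 5.9 − 1.02×0.82 − 1.04×1.8 = 3.2 V > V_CE(sat), so the active-region assumption holds.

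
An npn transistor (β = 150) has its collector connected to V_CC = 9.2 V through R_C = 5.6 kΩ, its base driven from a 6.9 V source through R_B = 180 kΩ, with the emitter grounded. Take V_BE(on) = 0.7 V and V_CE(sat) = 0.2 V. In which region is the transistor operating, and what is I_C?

Assume active: I_B = (6.9 − 0.7)/180 = 0.0344 mA, giving I_C = β·I_B = 5.17 mA.
But then V_CE = 9.2 − 5.17×5.6 = -19.7 V < V_CE(sat) = 0.2 V — impossible in the active region.
So the transistor is saturated. With V_CE = 0.2 V, I_C = (V_CC − 0.2)/R_C = 9/5.6 = 1.61 mA.
Check: β·I_B = 5.17 mA > I_C = 1.61 mA, confirming saturation.

saturation; I_C ≈ 1.6 mA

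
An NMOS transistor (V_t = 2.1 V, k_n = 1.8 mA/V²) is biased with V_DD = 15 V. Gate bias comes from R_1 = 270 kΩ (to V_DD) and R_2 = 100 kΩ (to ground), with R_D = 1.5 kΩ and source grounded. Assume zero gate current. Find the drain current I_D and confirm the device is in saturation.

V_G = V_DD·R_2/(R_1+R_2) = 15×100/370 = 4.05 V. With the source grounded, V_GS = V_G = 4.05 V.
Assume saturation: I_D = (k_n/2)(V_GS − V_t)² = (1.8/2)×(4.05 − 2.1)² = 0.9×1.95² = 3.44 mA.
V_DS = V_DD − I_D·R_D = 15 − 3.44×1.5 = 9.85 V.
Saturation requires V_DS ≥ V_GS − V_t = 1.95 V; 9.85 ≥ 1.95 ✓.

I_D ≈ 3.4 mA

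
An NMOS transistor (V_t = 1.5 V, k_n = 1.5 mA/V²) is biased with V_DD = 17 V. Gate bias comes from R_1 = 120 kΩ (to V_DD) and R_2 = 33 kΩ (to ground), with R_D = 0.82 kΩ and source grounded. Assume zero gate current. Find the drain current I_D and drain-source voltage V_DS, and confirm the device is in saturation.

V_G = V_DD·R_2/(R_1+R_2) = 17×33/153 = 3.67 V. With the source grounded, V_GS = V_G = 3.67 V.
Assume saturation: I_D = (k_n/2)(V_GS − V_t)² = (1.5/2)×(3.67 − 1.5)² = 0.75×2.17² = 3.52 mA.
V_DS = V_DD − I_D·R_D = 17 − 3.52×0.82 = 14.1 V.
Saturation requires V_DS ≥ V_GS − V_t = 2.17 V; 14.1 ≥ 2.17 ✓.

I_D ≈ 3.5 mA, V_DS ≈ 14 V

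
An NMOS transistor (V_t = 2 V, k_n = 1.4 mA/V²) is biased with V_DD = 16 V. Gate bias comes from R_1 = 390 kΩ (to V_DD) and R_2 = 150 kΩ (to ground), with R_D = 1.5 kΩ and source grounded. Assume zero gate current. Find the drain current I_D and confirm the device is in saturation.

I_D ≈ 4.2 mA

V_G = V_DD·R_2/(R_1+R_2) = 16×150/540 = 4.44 V. With the source grounded, V_GS = V_G = 4.44 V.
Assume saturation: I_D = (k_n/2)(V_GS − V_t)² = (1.4/2)×(4.44 − 2)² = 0.7×2.44² = 4.18 mA.
V_DS = V_DD − I_D·R_D = 16 − 4.18×1.5 = 9.73 V.
Saturation requires V_DS ≥ V_GS − V_t = 2.44 V; 9.73 ≥ 2.44 ✓.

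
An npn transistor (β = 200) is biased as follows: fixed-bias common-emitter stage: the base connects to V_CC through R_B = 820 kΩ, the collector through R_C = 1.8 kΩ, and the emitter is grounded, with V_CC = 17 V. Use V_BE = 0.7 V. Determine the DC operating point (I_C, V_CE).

I_C ≈ 4 mA, V_CE ≈ 9.8 V

Base loop: V_CC = I_B·R_B + V_BE, so I_B = (17 − 0.7)/820 kΩ = 0.0199 mA.
In the active region I_C = β·I_B = 200 × 0.0199 = 3.98 mA.
Collector loop: V_CE = V_CC − I_C·R_C = 17 − 3.98×1.8 = 9.84 V.
Since V_CE = 9.84 V > V_CE(sat) ≈ 0.2 V, the transistor is in the active region as assumed.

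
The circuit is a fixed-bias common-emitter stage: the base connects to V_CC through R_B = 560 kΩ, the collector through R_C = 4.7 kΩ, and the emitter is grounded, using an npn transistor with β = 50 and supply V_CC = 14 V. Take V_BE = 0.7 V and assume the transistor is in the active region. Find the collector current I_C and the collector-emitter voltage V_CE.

I_C ≈ 1.2 mA, V_CE ≈ 8.4 V

Base loop: V_CC = I_B·R_B + V_BE, so I_B = (14 − 0.7)/560 kΩ = 0.0238 mA.
In the active region I_C = β·I_B = 50 × 0.0238 = 1.19 mA.
Collector loop: V_CE = V_CC − I_C·R_C = 14 − 1.19×4.7 = 8.42 V.
Since V_CE = 8.42 V > V_CE(sat) ≈ 0.2 V, the transistor is in the active region as assumed.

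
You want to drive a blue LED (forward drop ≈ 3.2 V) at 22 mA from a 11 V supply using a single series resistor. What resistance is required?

R ≈ 0.35 kΩ

The resistor drops V_S − V_D = 11 − 3.2 = 7.8 V at 22 mA.
R = 7.8 V / 22 mA = 0.355 kΩ.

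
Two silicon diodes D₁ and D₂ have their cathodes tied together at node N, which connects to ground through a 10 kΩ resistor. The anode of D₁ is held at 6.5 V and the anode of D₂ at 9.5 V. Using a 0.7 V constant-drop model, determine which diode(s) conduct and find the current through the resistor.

Only D₂ conducts; I_R ≈ 0.88 mA

Assume both conduct. Then node N would need to be at both 6.5−0.7 = 5.8 V and 9.5−0.7 = 8.8 V, which is impossible.
Assume only D₂ conducts: V_N = 9.5 − 0.7 = 8.8 V, so I_R = 8.8/10 = 0.88 mA.
Check D₁: its anode-to-cathode voltage is 6.5 − 8.8 = -2.3 V < 0.7 V, so it is off. The assumption is consistent.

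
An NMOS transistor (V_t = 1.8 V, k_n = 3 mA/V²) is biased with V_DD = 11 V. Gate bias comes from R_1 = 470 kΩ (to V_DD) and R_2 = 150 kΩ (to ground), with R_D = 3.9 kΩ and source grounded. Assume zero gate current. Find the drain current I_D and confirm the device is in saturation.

I_D ≈ 1.1 mA

V_G = V_DD·R_2/(R_1+R_2) = 11×150/620 = 2.66 V. With the source grounded, V_GS = V_G = 2.66 V.
Assume saturation: I_D = (k_n/2)(V_GS − V_t)² = (3/2)×(2.66 − 1.8)² = 1.5×0.861² = 1.11 mA.
V_DS = V_DD − I_D·R_D = 11 − 1.11×3.9 = 6.66 V.
Saturation requires V_DS ≥ V_GS − V_t = 0.861 V; 6.66 ≥ 0.861 ✓.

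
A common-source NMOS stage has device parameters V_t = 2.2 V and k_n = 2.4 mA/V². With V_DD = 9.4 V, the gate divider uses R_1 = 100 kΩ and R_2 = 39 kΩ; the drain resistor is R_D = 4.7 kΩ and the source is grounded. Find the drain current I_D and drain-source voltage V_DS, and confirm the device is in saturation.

I_D ≈ 0.23 mA, V_DS ≈ 8.3 V

V_G = V_DD·R_2/(R_1+R_2) = 9.4×39/139 = 2.64 V. With the source grounded, V_GS = V_G = 2.64 V.
Assume saturation: I_D = (k_n/2)(V_GS − V_t)² = (2.4/2)×(2.64 − 2.2)² = 1.2×0.437² = 0.23 mA.
V_DS = V_DD − I_D·R_D = 9.4 − 0.23×4.7 = 8.32 V.
Saturation requires V_DS ≥ V_GS − V_t = 0.437 V; 8.32 ≥ 0.437 ✓.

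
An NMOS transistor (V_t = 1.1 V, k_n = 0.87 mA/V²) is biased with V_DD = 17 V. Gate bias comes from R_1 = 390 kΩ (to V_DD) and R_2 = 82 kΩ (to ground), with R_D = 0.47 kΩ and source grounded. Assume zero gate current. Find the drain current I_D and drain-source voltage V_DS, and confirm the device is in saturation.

V_G = V_DD·R_2/(R_1+R_2) = 17×82/472 = 2.95 V. With the source grounded, V_GS = V_G = 2.95 V.
Assume saturation: I_D = (k_n/2)(V_GS − V_t)² = (0.87/2)×(2.95 − 1.1)² = 0.435×1.85² = 1.49 mA.
V_DS = V_DD − I_D·R_D = 17 − 1.49×0.47 = 16.3 V.
Saturation requires V_DS ≥ V_GS − V_t = 1.85 V; 16.3 ≥ 1.85 ✓.

I_D ≈ 1.5 mA, V_DS ≈ 16 V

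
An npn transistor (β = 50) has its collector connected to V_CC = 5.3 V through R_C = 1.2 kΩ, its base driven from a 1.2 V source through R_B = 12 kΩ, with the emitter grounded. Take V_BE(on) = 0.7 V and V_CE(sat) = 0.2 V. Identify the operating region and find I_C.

active; I_C ≈ 2.1 mA

Assume active. Base-emitter loop: I_B = (V_BB − V_BE)/R_B = (1.2 − 0.7)/12 = 0.0417 mA.
I_C = β·I_B = 50×0.0417 = 2.08 mA.
V_CE = V_CC − I_C·R_C = 5.3 − 2.08×1.2 = 2.8 V > V_CE(sat), so the active-region assumption holds.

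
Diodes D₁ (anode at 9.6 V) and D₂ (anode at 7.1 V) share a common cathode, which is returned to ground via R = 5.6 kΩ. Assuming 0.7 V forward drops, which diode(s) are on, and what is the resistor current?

Only D₁ conducts; I_R ≈ 1.6 mA

Assume both conduct. Then node N would need to be at both 9.6−0.7 = 8.9 V and 7.1−0.7 = 6.4 V, which is impossible.
Assume only D₁ conducts: V_N = 9.6 − 0.7 = 8.9 V, so I_R = 8.9/5.6 = 1.59 mA.
Check D₂: its anode-to-cathode voltage is 7.1 − 8.9 = -1.8 V < 0.7 V, so it is off. The assumption is consistent.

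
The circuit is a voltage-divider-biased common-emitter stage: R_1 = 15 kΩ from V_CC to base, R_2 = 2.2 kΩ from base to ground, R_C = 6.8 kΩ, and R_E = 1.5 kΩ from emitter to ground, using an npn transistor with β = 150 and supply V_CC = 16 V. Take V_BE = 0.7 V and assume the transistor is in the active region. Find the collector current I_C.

I_C ≈ 0.88 mA

Thevenize the base divider: V_Th = V_CC·R_2/(R_1+R_2) = 16×2.2/17.2 = 2.05 V, R_Th = R_1‖R_2 = 1.92 kΩ.
Base-emitter loop: V_Th = I_B·R_Th + V_BE + (β+1)I_B·R_E, so I_B = (2.05 − 0.7) / (1.92 + 151×1.5) = 0.00589 mA.
I_C = β·I_B = 150×0.00589 = 0.884 mA, and I_E = (β+1)I_B = 0.89 mA.
V_CE = V_CC − I_C·R_C − I_E·R_E = 16 − 0.884×6.8 − 0.89×1.5 = 8.65 V.
V_CE = 8.65 V > 0.2 V confirms active-region operation.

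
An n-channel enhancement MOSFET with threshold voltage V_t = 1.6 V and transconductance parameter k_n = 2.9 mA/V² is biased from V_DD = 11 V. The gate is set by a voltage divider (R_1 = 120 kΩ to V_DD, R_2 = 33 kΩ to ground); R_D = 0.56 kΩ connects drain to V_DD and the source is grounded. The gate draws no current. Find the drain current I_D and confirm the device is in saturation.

V_G = V_DD·R_2/(R_1+R_2) = 11×33/153 = 2.37 V. With the source grounded, V_GS = V_G = 2.37 V.
Assume saturation: I_D = (k_n/2)(V_GS − V_t)² = (2.9/2)×(2.37 − 1.6)² = 1.45×0.773² = 0.865 mA.
V_DS = V_DD − I_D·R_D = 11 − 0.865×0.56 = 10.5 V.
Saturation requires V_DS ≥ V_GS − V_t = 0.773 V; 10.5 ≥ 0.773 ✓.

I_D ≈ 0.87 mA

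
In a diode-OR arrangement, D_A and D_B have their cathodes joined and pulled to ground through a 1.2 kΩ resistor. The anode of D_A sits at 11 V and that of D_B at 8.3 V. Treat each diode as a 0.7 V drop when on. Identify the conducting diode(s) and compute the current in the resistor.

Assume both conduct. Then node N would need to be at both 11−0.7 = 10.3 V and 8.3−0.7 = 7.6 V, which is impossible.
Assume only D_A conducts: V_N = 11 − 0.7 = 10.3 V, so I_R = 10.3/1.2 = 8.58 mA.
Check D_B: its anode-to-cathode voltage is 8.3 − 10.3 = -2 V < 0.7 V, so it is off. The assumption is consistent.

Only D_A conducts; I_R ≈ 8.6 mA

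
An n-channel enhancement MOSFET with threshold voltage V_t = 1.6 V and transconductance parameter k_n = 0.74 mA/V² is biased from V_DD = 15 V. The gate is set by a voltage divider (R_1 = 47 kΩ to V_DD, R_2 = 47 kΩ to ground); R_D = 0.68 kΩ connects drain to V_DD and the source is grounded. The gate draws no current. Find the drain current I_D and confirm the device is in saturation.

I_D ≈ 13 mA

V_G = V_DD·R_2/(R_1+R_2) = 15×47/94 = 7.5 V. With the source grounded, V_GS = V_G = 7.5 V.
Assume saturation: I_D = (k_n/2)(V_GS − V_t)² = (0.74/2)×(7.5 − 1.6)² = 0.37×5.9² = 12.9 mA.
V_DS = V_DD − I_D·R_D = 15 − 12.9×0.68 = 6.24 V.
Saturation requires V_DS ≥ V_GS − V_t = 5.9 V; 6.24 ≥ 5.9 ✓.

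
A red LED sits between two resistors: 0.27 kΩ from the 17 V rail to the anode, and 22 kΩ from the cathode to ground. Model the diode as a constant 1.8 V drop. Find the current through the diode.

I ≈ 0.68 mA

The two resistors are in series with the diode, so KVL gives 17 = I·0.27 + 1.8 + I·22.
I = (17 − 1.8) / (0.27 + 22) kΩ = 15.2 / 22.3 = 0.683 mA.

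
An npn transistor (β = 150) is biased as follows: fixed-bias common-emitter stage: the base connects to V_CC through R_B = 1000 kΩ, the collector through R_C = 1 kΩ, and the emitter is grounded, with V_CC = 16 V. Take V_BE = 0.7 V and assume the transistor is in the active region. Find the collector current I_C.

I_C ≈ 2.3 mA

Base loop: V_CC = I_B·R_B + V_BE, so I_B = (16 − 0.7)/1000 kΩ = 0.0153 mA.
In the active region I_C = β·I_B = 150 × 0.0153 = 2.3 mA.
Collector loop: V_CE = V_CC − I_C·R_C = 16 − 2.3×1 = 13.7 V.
Since V_CE = 13.7 V > V_CE(sat) ≈ 0.2 V, the transistor is in the active region as assumed.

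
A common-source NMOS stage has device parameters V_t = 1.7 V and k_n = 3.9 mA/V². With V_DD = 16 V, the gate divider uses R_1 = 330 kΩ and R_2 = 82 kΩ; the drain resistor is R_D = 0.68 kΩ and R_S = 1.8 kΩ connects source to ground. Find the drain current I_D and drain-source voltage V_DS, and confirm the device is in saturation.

I_D ≈ 0.53 mA, V_DS ≈ 15 V

V_G = V_DD·R_2/(R_1+R_2) = 16×82/412 = 3.18 V.
Assume saturation: I_D = (k_n/2)(V_GS − V_t)² with V_GS = V_G − I_D·R_S = 3.18 − 1.8·I_D.
Substituting gives 6.32·I_D² − 11.4·I_D + 4.3 = 0, with roots I_D = 0.534 or 1.27 mA.
The root I_D = 1.27 mA gives V_GS = 0.892 V ≤ V_t, so take I_D = 0.534 mA.
Then V_GS = 2.22 V and V_DS = V_DD − I_D(R_D+R_S) = 16 − 0.534×2.48 = 14.7 V.
Saturation requires V_DS ≥ V_GS − V_t = 0.523 V; 14.7 ≥ 0.523 ✓.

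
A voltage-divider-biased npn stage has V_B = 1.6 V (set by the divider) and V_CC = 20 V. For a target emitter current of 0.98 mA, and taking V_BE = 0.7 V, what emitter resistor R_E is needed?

V_E = V_B − V_BE = 1.6 − 0.7 = 0.9 V.
R_E = V_E / I_E = 0.9 / 0.98 = 0.918 kΩ.

R_E ≈ 0.92 kΩ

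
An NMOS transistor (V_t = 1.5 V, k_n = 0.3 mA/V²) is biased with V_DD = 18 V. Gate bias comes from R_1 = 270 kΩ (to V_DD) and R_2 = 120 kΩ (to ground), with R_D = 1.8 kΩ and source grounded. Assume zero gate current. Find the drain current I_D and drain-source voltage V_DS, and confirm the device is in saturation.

I_D ≈ 2.4 mA, V_DS ≈ 14 V

V_G = V_DD·R_2/(R_1+R_2) = 18×120/390 = 5.54 V. With the source grounded, V_GS = V_G = 5.54 V.
Assume saturation: I_D = (k_n/2)(V_GS − V_t)² = (0.3/2)×(5.54 − 1.5)² = 0.15×4.04² = 2.45 mA.
V_DS = V_DD − I_D·R_D = 18 − 2.45×1.8 = 13.6 V.
Saturation requires V_DS ≥ V_GS − V_t = 4.04 V; 13.6 ≥ 4.04 ✓.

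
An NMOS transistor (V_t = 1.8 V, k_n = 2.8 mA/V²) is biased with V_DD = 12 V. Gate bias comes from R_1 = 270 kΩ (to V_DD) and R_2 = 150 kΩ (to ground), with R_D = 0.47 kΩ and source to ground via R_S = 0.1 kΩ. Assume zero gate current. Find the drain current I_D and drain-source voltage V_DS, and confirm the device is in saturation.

I_D ≈ 5.3 mA, V_DS ≈ 9 V

V_G = V_DD·R_2/(R_1+R_2) = 12×150/420 = 4.29 V.
Assume saturation: I_D = (k_n/2)(V_GS − V_t)² with V_GS = V_G − I_D·R_S = 4.29 − 0.1·I_D.
Substituting gives 0.014·I_D² − 1.7·I_D + 8.65 = 0, with roots I_D = 5.34 or 116 mA.
The root I_D = 116 mA gives V_GS = -7.3 V ≤ V_t, so take I_D = 5.34 mA.
Then V_GS = 3.75 V and V_DS = V_DD − I_D(R_D+R_S) = 12 − 5.34×0.57 = 8.96 V.
Saturation requires V_DS ≥ V_GS − V_t = 1.95 V; 8.96 ≥ 1.95 ✓.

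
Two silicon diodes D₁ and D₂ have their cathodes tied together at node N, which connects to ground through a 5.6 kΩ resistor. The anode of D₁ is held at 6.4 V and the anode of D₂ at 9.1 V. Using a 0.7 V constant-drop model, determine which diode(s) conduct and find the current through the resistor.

Assume both conduct. Then node N would need to be at both 6.4−0.7 = 5.7 V and 9.1−0.7 = 8.4 V, which is impossible.
Assume only D₂ conducts: V_N = 9.1 − 0.7 = 8.4 V, so I_R = 8.4/5.6 = 1.5 mA.
Check D₁: its anode-to-cathode voltage is 6.4 − 8.4 = -2 V < 0.7 V, so it is off. The assumption is consistent.

Only D₂ conducts; I_R ≈ 1.5 mA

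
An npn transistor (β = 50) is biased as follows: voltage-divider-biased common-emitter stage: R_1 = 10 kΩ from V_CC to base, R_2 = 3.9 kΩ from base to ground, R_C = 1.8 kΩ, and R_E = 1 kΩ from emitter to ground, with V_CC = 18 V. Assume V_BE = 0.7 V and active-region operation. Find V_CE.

Thevenize the base divider: V_Th = V_CC·R_2/(R_1+R_2) = 18×3.9/13.9 = 5.05 V, R_Th = R_1‖R_2 = 2.81 kΩ.
Base-emitter loop: V_Th = I_B·R_Th + V_BE + (β+1)I_B·R_E, so I_B = (5.05 − 0.7) / (2.81 + 51×1) = 0.0809 mA.
I_C = β·I_B = 50×0.0809 = 4.04 mA, and I_E = (β+1)I_B = 4.12 mA.
V_CE = V_CC − I_C·R_C − I_E·R_E = 18 − 4.04×1.8 − 4.12×1 = 6.6 V.
V_CE = 6.6 V > 0.2 V confirms active-region operation.

V_CE ≈ 6.6 V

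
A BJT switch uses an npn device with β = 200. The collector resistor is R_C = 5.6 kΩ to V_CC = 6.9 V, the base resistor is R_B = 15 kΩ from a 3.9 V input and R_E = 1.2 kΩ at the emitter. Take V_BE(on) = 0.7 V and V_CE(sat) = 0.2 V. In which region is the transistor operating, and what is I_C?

Assume active: I_B = (3.9 − 0.7)/(15 + 201×1.2) = 0.0125 mA, I_C = β·I_B = 2.5 mA.
Then V_CE = 6.9 − 2.5×5.6 − 2.51×1.2 = -10.1 V < 0.2 V — the active assumption fails.
Re-solve with V_CE = 0.2 V. KCL at the emitter: V_E/R_E = (V_BB−0.7−V_E)/R_B + (V_CC−0.2−V_E)/R_C, giving V_E = 1.31 V.
I_C = (V_CC − 0.2 − V_E)/R_C = (6.7 − 1.31)/5.6 = 0.963 mA.
Check: I_B = (3.2 − 1.31)/15 = 0.126 mA, and β·I_B = 25.2 mA > I_C, confirming saturation.

saturation; I_C ≈ 0.96 mA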